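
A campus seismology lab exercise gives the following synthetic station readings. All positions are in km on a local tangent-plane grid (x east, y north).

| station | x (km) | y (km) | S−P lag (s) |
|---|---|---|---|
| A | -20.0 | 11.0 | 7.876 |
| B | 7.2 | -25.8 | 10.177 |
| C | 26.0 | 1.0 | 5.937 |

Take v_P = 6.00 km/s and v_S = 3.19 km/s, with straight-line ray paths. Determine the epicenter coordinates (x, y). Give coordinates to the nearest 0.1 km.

(24.2, 41.4)

Distance from S−P lag: d = Δt · v_P v_S / (v_P − v_S) = Δt · (6.00·3.19)/(6.00−3.19) ≈ 6.8114·Δt.
So d_A = 53.65, d_B = 69.32, d_C = 40.44 km.
Circle about each station: (x + 20.0)² + (y − 11.0)² = 53.65²; (x − 7.2)² + (y + 25.8)² = 69.32²; (x − 26.0)² + (y − 1.0)² = 40.44².
Subtracting the A equation from the B and C equations removes the quadratic terms:
54.4 x − 73.6 y = -1730.46
92.0 x − 20.0 y = 1398.93
Solving the 2×2 system: x ≈ 24.2, y ≈ 41.4 km.
Check against A (with the unrounded x, y): √((x + 20.0)²+(y − 11.0)²) = 53.65 ≈ 53.65 km. ✓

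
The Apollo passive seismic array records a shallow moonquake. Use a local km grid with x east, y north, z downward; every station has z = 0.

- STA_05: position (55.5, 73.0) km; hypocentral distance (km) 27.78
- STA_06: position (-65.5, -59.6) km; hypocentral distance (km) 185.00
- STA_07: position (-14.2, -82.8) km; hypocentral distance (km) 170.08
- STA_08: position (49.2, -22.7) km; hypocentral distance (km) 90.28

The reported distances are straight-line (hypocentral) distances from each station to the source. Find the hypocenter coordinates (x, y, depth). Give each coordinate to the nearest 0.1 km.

x ≈ 72.2 km, y ≈ 62.4 km, depth ≈ 19.5 km

Each station gives a sphere (x−x_i)² + (y−y_i)² + z² = d_i² (stations at z=0).
Subtracting the STA_05 sphere from STA_06 and STA_07: z² cancels, leaving linear equations in x and y:
-242.0 x − 265.2 y = -34020.11
-139.4 x − 311.6 y = -29507.25
Solving: x ≈ 72.203, y ≈ 62.395 km (keep extra digits for the depth step; rounded: 72.2, 62.4).
Then from the STA_05 sphere: z² = 27.78² − (x − 55.5)² − (y − 73.0)² with x = 72.203, y = 62.395, so z ≈ 19.501 ≈ 19.5 km.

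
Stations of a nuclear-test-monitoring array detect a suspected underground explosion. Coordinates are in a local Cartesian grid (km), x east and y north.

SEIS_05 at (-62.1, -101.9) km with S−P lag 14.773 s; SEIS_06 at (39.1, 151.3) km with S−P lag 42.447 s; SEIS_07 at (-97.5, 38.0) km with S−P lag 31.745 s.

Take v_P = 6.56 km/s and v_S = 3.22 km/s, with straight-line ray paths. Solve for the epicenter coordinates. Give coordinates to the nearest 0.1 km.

Distance from S−P lag: d = Δt · v_P v_S / (v_P − v_S) = Δt · (6.56·3.22)/(6.56−3.22) ≈ 6.3243·Δt.
So d_SEIS_05 = 93.43, d_SEIS_06 = 268.45, d_SEIS_07 = 200.77 km.
Circle about each station: (x + 62.1)² + (y + 101.9)² = 93.43²; (x − 39.1)² + (y − 151.3)² = 268.45²; (x + 97.5)² + (y − 38.0)² = 200.77².
Subtracting the SEIS_05 equation from the SEIS_06 and SEIS_07 equations removes the quadratic terms:
202.4 x + 506.4 y = -53155.76
-70.8 x + 279.8 y = -34869.20
Solving the 2×2 system: x ≈ 30.1, y ≈ -117.0 km.
Check against SEIS_05 (with the unrounded x, y): √((x + 62.1)²+(y + 101.9)²) = 93.44 ≈ 93.43 km. ✓

x ≈ 30.1 km, y ≈ -117.0 km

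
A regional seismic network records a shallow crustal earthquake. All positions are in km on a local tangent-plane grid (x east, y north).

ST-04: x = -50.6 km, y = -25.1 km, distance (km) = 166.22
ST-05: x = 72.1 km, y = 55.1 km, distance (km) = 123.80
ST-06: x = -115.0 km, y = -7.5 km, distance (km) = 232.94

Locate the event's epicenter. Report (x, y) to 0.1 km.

x ≈ 111.4 km, y ≈ -62.3 km

Circle about each station: (x + 50.6)² + (y + 25.1)² = 166.22²; (x − 72.1)² + (y − 55.1)² = 123.80²; (x + 115.0)² + (y + 7.5)² = 232.94².
Subtracting pairs of circle equations eliminates x²+y² and gives linear equations (the radical axes):
245.4 x + 160.4 y = 17346.70
-128.8 x + 35.2 y = -16541.08
Solving the 2×2 system: x ≈ 111.4, y ≈ -62.3 km.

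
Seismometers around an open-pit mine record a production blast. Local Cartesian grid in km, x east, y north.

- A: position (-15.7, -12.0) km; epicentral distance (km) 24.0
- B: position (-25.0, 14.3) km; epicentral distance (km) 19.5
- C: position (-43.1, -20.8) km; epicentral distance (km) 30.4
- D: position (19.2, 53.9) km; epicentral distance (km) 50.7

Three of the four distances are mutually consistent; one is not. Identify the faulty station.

C

Solve using three stations at a time. Using A, B, D (subtract circle equations pairwise → linear system) gives (x, y) ≈ (-6.0, 9.9).
Distances from that point to each station vs reported:
  A: calculated 24.0 vs reported 24.0 → residual 0.0 km
  B: calculated 19.5 vs reported 19.5 → residual 0.0 km
  C: calculated 48.2 vs reported 30.4 → residual 17.8 km
  D: calculated 50.7 vs reported 50.7 → residual 0.0 km
A, B, D are mutually consistent (residuals ≈ 0); C is off by 17.8 km.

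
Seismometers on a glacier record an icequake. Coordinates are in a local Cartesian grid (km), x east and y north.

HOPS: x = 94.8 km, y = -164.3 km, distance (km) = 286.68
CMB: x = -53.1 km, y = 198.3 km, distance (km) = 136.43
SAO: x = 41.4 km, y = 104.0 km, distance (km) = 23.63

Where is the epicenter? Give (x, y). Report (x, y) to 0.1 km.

x ≈ 58.7 km, y ≈ 120.1 km

Circle about each station: (x − 94.8)² + (y + 164.3)² = 286.68²; (x + 53.1)² + (y − 198.3)² = 136.43²; (x − 41.4)² + (y − 104.0)² = 23.63².
Subtracting the HOPS equation from the CMB and SAO equations removes the quadratic terms:
-295.8 x + 725.2 y = 69733.25
-106.8 x + 536.6 y = 58175.48
Solving the 2×2 system: x ≈ 58.7, y ≈ 120.1 km.
Check against HOPS (with the unrounded x, y): √((x − 94.8)²+(y + 164.3)²) = 286.68 ≈ 286.68 km. ✓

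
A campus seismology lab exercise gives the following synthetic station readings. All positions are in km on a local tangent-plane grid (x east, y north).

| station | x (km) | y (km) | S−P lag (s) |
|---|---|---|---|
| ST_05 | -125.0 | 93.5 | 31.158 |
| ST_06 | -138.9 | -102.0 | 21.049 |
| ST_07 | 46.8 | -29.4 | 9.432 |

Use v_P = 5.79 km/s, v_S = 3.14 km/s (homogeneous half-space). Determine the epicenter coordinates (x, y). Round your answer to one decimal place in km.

Distance from S−P lag: d = Δt · v_P v_S / (v_P − v_S) = Δt · (5.79·3.14)/(5.79−3.14) ≈ 6.8606·Δt.
So d_ST_05 = 213.76, d_ST_06 = 144.41, d_ST_07 = 64.71 km.
Circle about each station: (x + 125.0)² + (y − 93.5)² = 213.76²; (x + 138.9)² + (y + 102.0)² = 144.41²; (x − 46.8)² + (y + 29.4)² = 64.71².
Subtracting pairs of circle equations eliminates x²+y² and gives linear equations (the radical axes):
-27.8 x − 391.0 y = 30169.05
343.6 x − 245.8 y = 20193.30
Solving the 2×2 system: x ≈ 3.4, y ≈ -77.4 km.

(3.4, -77.4)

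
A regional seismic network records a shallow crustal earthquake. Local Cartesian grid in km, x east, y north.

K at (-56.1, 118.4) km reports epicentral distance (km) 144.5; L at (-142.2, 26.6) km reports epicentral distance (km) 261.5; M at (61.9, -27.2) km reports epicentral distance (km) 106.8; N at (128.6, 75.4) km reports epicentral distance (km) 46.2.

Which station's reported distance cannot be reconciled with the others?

L

Solve using three stations at a time. Using K, M, N (subtract circle equations pairwise → linear system) gives (x, y) ≈ (82.5, 77.6).
Distances from that point to each station vs reported:
  K: calculated 144.5 vs reported 144.5 → residual 0.0 km
  L: calculated 230.4 vs reported 261.5 → residual 31.1 km
  M: calculated 106.8 vs reported 106.8 → residual 0.0 km
  N: calculated 46.2 vs reported 46.2 → residual 0.0 km
K, M, N are mutually consistent (residuals ≈ 0); L is off by 31.1 km.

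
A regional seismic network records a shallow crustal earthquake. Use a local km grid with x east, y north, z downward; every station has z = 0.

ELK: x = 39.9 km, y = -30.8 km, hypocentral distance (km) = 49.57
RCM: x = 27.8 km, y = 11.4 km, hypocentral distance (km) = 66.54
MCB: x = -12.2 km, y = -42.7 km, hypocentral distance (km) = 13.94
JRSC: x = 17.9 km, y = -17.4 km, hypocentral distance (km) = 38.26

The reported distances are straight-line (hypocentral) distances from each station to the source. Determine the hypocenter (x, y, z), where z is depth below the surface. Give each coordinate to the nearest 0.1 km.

Each station gives a sphere (x−x_i)² + (y−y_i)² + z² = d_i² (stations at z=0).
Subtracting the ELK sphere from RCM and MCB: z² cancels, leaving linear equations in x and y:
-24.2 x + 84.4 y = -3608.24
-104.2 x − 23.8 y = 1694.34
Solving: x ≈ -6.096, y ≈ -44.500 km (keep extra digits for the depth step; rounded: -6.1, -44.5).
Then from the ELK sphere: z² = 49.57² − (x − 39.9)² − (y + 30.8)² with x = -6.096, y = -44.500, so z ≈ 12.404 ≈ 12.4 km.

x ≈ -6.1 km, y ≈ -44.5 km, depth ≈ 12.4 km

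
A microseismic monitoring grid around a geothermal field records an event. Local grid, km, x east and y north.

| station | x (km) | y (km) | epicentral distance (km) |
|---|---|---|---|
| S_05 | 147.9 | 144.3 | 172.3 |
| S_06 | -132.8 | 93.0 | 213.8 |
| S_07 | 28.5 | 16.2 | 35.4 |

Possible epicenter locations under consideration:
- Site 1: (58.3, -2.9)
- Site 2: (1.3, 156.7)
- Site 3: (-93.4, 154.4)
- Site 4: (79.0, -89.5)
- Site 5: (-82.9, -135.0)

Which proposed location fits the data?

Site 1

For each candidate, compare |candidate − station| to the reported distance:
Site 1: residuals S_05 0.0, S_06 0.0, S_07 0.0 → max 0.0 km
Site 2: residuals S_05 25.2, S_06 65.3, S_07 107.7 → max 107.7 km
Site 3: residuals S_05 69.2, S_06 140.8, S_07 148.9 → max 148.9 km
Site 4: residuals S_05 71.4, S_06 65.8, S_07 81.7 → max 81.7 km
Site 5: residuals S_05 190.0, S_06 19.6, S_07 152.4 → max 190.0 km
Only Site 1 has all residuals ≈ 0.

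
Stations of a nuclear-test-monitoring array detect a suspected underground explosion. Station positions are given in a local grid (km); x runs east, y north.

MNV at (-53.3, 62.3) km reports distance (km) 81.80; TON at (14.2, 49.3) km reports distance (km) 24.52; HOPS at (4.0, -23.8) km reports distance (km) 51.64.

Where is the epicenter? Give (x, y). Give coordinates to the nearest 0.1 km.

Circle about each station: (x + 53.3)² + (y − 62.3)² = 81.80²; (x − 14.2)² + (y − 49.3)² = 24.52²; (x − 4.0)² + (y + 23.8)² = 51.64².
Subtracting the MNV equation from the TON and HOPS equations removes the quadratic terms:
135.0 x − 26.0 y = 1999.96
114.6 x − 172.2 y = -2115.19
Solving the 2×2 system: x ≈ 19.7, y ≈ 25.4 km.

x ≈ 19.7 km, y ≈ 25.4 km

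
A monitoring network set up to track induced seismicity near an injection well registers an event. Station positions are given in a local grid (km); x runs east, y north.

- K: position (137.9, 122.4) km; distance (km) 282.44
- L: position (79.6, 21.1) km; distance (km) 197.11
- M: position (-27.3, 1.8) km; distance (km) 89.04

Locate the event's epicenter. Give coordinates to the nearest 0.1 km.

x ≈ -116.3 km, y ≈ -0.7 km

Circle about each station: (x − 137.9)² + (y − 122.4)² = 282.44²; (x − 79.6)² + (y − 21.1)² = 197.11²; (x + 27.3)² + (y − 1.8)² = 89.04².
Subtracting the K equation from the L and M equations removes the quadratic terms:
-116.6 x − 202.6 y = 13703.20
-330.4 x − 241.2 y = 38594.59
Solving the 2×2 system: x ≈ -116.3, y ≈ -0.7 km.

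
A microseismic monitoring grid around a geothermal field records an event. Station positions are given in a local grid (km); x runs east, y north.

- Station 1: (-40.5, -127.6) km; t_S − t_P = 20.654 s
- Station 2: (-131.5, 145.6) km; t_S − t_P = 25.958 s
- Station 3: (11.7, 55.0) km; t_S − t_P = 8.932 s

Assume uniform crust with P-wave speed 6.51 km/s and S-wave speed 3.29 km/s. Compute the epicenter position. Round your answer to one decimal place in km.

Distance from S−P lag: d = Δt · v_P v_S / (v_P − v_S) = Δt · (6.51·3.29)/(6.51−3.29) ≈ 6.6515·Δt.
So d_Station 1 = 137.38, d_Station 2 = 172.66, d_Station 3 = 59.41 km.
Circle about each station: (x + 40.5)² + (y + 127.6)² = 137.38²; (x + 131.5)² + (y − 145.6)² = 172.66²; (x − 11.7)² + (y − 55.0)² = 59.41².
Subtracting pairs of circle equations eliminates x²+y² and gives linear equations (the radical axes):
-182.0 x + 546.4 y = 9631.39
104.4 x + 365.2 y = 583.60
Solving the 2×2 system: x ≈ -25.9, y ≈ 9.0 km.

-25.9 km east, 9.0 km north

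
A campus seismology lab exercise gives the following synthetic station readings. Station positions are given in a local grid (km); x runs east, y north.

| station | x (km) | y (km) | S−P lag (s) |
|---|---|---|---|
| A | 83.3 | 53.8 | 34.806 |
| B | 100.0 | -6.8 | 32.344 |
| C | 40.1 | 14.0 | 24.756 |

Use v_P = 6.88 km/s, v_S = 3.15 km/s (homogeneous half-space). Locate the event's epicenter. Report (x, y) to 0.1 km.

Distance from S−P lag: d = Δt · v_P v_S / (v_P − v_S) = Δt · (6.88·3.15)/(6.88−3.15) ≈ 5.8102·Δt.
So d_A = 202.23, d_B = 187.92, d_C = 143.84 km.
Circle about each station: (x − 83.3)² + (y − 53.8)² = 202.23²; (x − 100.0)² + (y + 6.8)² = 187.92²; (x − 40.1)² + (y − 14.0)² = 143.84².
Subtracting the A equation from the B and C equations removes the quadratic terms:
33.4 x − 121.2 y = 5795.96
-86.4 x − 79.6 y = 12177.71
Solving the 2×2 system: x ≈ -77.3, y ≈ -69.1 km.

-77.3 km east, -69.1 km north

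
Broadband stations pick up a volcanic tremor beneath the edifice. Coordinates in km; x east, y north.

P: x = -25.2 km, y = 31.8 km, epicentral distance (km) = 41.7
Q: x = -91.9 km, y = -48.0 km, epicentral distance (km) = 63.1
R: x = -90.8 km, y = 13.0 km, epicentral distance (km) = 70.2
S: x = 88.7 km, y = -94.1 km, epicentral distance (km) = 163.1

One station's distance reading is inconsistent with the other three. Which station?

R

Solve using three stations at a time. Using P, Q, S (subtract circle equations pairwise → linear system) gives (x, y) ≈ (-47.0, -3.7).
Distances from that point to each station vs reported:
  P: calculated 41.7 vs reported 41.7 → residual 0.0 km
  Q: calculated 63.1 vs reported 63.1 → residual 0.0 km
  R: calculated 46.8 vs reported 70.2 → residual 23.4 km
  S: calculated 163.1 vs reported 163.1 → residual 0.0 km
P, Q, S are mutually consistent (residuals ≈ 0); R is off by 23.4 km.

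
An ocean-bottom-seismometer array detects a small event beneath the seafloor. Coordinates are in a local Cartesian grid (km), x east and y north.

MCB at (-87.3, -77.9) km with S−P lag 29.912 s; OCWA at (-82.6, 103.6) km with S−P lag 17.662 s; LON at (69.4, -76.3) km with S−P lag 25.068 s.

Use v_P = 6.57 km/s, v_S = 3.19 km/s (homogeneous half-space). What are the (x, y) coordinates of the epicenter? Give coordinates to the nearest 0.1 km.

(22.2, 71.8)

Distance from S−P lag: d = Δt · v_P v_S / (v_P − v_S) = Δt · (6.57·3.19)/(6.57−3.19) ≈ 6.2007·Δt.
So d_MCB = 185.47, d_OCWA = 109.52, d_LON = 155.44 km.
Circle about each station: (x + 87.3)² + (y + 77.9)² = 185.47²; (x + 82.6)² + (y − 103.6)² = 109.52²; (x − 69.4)² + (y + 76.3)² = 155.44².
Subtracting the MCB equation from the OCWA and LON equations removes the quadratic terms:
9.4 x + 363.0 y = 26270.51
313.4 x + 3.2 y = 7185.88
Solving the 2×2 system: x ≈ 22.2, y ≈ 71.8 km.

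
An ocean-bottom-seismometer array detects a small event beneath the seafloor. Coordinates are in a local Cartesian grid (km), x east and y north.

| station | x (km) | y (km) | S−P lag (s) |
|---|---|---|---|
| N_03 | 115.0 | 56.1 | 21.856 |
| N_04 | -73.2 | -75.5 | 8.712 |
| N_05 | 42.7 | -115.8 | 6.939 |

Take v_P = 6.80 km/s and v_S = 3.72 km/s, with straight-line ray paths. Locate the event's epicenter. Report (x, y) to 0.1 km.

(-1.8, -80.2)

Distance from S−P lag: d = Δt · v_P v_S / (v_P − v_S) = Δt · (6.80·3.72)/(6.80−3.72) ≈ 8.2130·Δt.
So d_N_03 = 179.50, d_N_04 = 71.55, d_N_05 = 56.99 km.
Circle about each station: (x − 115.0)² + (y − 56.1)² = 179.50²; (x + 73.2)² + (y + 75.5)² = 71.55²; (x − 42.7)² + (y + 115.8)² = 56.99².
Subtracting pairs of circle equations eliminates x²+y² and gives linear equations (the radical axes):
-376.4 x − 263.2 y = 21787.13
-144.6 x − 343.8 y = 27833.11
Solving the 2×2 system: x ≈ -1.8, y ≈ -80.2 km.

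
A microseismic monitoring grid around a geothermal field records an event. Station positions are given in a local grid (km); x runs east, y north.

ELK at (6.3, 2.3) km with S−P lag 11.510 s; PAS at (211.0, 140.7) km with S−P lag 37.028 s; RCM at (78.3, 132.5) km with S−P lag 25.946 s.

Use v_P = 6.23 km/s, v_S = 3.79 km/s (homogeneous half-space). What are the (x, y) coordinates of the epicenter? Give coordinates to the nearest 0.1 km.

(-89.8, -54.0)

Distance from S−P lag: d = Δt · v_P v_S / (v_P − v_S) = Δt · (6.23·3.79)/(6.23−3.79) ≈ 9.6769·Δt.
So d_ELK = 111.38, d_PAS = 358.32, d_RCM = 251.08 km.
Circle about each station: (x − 6.3)² + (y − 2.3)² = 111.38²; (x − 211.0)² + (y − 140.7)² = 358.32²; (x − 78.3)² + (y − 132.5)² = 251.08².
Subtracting the ELK equation from the PAS and RCM equations removes the quadratic terms:
409.4 x + 276.8 y = -51715.21
144.0 x + 260.4 y = -26993.50
Solving the 2×2 system: x ≈ -89.8, y ≈ -54.0 km.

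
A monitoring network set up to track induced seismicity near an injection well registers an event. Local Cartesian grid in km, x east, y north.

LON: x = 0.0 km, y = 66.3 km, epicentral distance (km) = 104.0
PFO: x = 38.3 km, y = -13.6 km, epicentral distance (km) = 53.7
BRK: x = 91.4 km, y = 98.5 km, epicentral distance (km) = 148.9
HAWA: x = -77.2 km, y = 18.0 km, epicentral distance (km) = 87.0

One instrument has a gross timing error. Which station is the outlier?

BRK

Solve using three stations at a time. Using LON, PFO, HAWA (subtract circle equations pairwise → linear system) gives (x, y) ≈ (-10.0, -37.2).
Distances from that point to each station vs reported:
  LON: calculated 104.0 vs reported 104.0 → residual 0.0 km
  PFO: calculated 53.7 vs reported 53.7 → residual 0.0 km
  BRK: calculated 169.4 vs reported 148.9 → residual 20.5 km
  HAWA: calculated 87.0 vs reported 87.0 → residual 0.0 km
LON, PFO, HAWA are mutually consistent (residuals ≈ 0); BRK is off by 20.5 km.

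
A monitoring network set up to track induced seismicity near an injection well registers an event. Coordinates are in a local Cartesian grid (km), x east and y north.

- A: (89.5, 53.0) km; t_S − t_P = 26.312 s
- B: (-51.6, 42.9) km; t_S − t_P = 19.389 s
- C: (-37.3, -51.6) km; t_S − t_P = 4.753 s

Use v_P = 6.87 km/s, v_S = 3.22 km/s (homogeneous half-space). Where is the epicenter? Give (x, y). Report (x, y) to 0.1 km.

(-13.9, -68.4)

Distance from S−P lag: d = Δt · v_P v_S / (v_P − v_S) = Δt · (6.87·3.22)/(6.87−3.22) ≈ 6.0607·Δt.
So d_A = 159.47, d_B = 117.51, d_C = 28.81 km.
Circle about each station: (x − 89.5)² + (y − 53.0)² = 159.47²; (x + 51.6)² + (y − 42.9)² = 117.51²; (x + 37.3)² + (y + 51.6)² = 28.81².
Subtracting the A equation from the B and C equations removes the quadratic terms:
-282.2 x − 20.2 y = 5305.80
-253.6 x − 209.2 y = 17835.26
Solving the 2×2 system: x ≈ -13.9, y ≈ -68.4 km.
Check against A (with the unrounded x, y): √((x − 89.5)²+(y − 53.0)²) = 159.47 ≈ 159.47 km. ✓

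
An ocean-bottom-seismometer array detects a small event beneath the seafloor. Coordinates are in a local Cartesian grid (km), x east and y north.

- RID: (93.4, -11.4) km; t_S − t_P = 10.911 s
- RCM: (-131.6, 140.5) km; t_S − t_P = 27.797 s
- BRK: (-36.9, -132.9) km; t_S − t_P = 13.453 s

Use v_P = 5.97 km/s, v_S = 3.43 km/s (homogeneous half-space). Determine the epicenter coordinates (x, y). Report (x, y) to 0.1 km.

x ≈ 8.5 km, y ≈ -34.4 km

Distance from S−P lag: d = Δt · v_P v_S / (v_P − v_S) = Δt · (5.97·3.43)/(5.97−3.43) ≈ 8.0619·Δt.
So d_RID = 87.96, d_RCM = 224.10, d_BRK = 108.46 km.
Circle about each station: (x − 93.4)² + (y + 11.4)² = 87.96²; (x + 131.6)² + (y − 140.5)² = 224.10²; (x + 36.9)² + (y + 132.9)² = 108.46².
Subtracting the RID equation from the RCM and BRK equations removes the quadratic terms:
-450.0 x + 303.8 y = -14278.56
-260.6 x − 243.0 y = 6143.89
Solving the 2×2 system: x ≈ 8.5, y ≈ -34.4 km.
Check against RID (with the unrounded x, y): √((x − 93.4)²+(y + 11.4)²) = 87.96 ≈ 87.96 km. ✓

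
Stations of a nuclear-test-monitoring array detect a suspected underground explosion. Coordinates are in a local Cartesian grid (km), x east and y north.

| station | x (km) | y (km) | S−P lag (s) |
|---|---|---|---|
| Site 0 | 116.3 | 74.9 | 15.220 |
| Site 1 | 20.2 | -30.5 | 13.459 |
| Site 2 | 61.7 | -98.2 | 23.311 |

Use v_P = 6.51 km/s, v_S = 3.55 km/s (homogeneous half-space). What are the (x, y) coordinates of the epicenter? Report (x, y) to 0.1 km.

-2.5 km east, 72.1 km north

Distance from S−P lag: d = Δt · v_P v_S / (v_P − v_S) = Δt · (6.51·3.55)/(6.51−3.55) ≈ 7.8076·Δt.
So d_Site 0 = 118.83, d_Site 1 = 105.08, d_Site 2 = 182.00 km.
Circle about each station: (x − 116.3)² + (y − 74.9)² = 118.83²; (x − 20.2)² + (y + 30.5)² = 105.08²; (x − 61.7)² + (y + 98.2)² = 182.00².
Subtracting the Site 0 equation from the Site 1 and Site 2 equations removes the quadratic terms:
-192.2 x − 210.8 y = -14718.65
-109.2 x − 346.2 y = -24689.00
Solving the 2×2 system: x ≈ -2.5, y ≈ 72.1 km.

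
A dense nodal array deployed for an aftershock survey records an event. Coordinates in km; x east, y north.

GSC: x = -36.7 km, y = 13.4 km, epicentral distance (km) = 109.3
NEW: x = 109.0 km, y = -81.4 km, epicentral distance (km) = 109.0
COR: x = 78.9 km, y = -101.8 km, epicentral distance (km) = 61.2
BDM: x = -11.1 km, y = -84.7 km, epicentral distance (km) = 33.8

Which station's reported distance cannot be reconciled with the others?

Solve using three stations at a time. Using GSC, COR, BDM (subtract circle equations pairwise → linear system) gives (x, y) ≈ (22.2, -78.7).
Distances from that point to each station vs reported:
  GSC: calculated 109.3 vs reported 109.3 → residual 0.0 km
  NEW: calculated 86.8 vs reported 109.0 → residual 22.2 km
  COR: calculated 61.2 vs reported 61.2 → residual 0.0 km
  BDM: calculated 33.8 vs reported 33.8 → residual 0.0 km
GSC, COR, BDM are mutually consistent (residuals ≈ 0); NEW is off by 22.2 km.

NEW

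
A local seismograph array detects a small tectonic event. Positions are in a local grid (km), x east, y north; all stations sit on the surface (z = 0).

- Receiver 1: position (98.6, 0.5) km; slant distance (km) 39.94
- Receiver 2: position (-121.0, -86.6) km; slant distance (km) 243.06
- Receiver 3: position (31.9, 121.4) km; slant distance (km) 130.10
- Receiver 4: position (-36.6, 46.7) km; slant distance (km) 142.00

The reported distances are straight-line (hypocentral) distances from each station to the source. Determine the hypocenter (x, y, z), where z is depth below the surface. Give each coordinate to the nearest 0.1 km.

Each station gives a sphere (x−x_i)² + (y−y_i)² + z² = d_i² (stations at z=0).
Subtracting the Receiver 1 sphere from Receiver 2 and Receiver 3: z² cancels, leaving linear equations in x and y:
-439.2 x − 174.2 y = -45064.61
-133.4 x + 241.8 y = -9297.45
Solving: x ≈ 96.698, y ≈ 14.897 km (keep extra digits for the depth step; rounded: 96.7, 14.9).
Then from the Receiver 1 sphere: z² = 39.94² − (x − 98.6)² − (y − 0.5)² with x = 96.698, y = 14.897, so z ≈ 37.206 ≈ 37.2 km.

(96.7, 14.9, 37.2)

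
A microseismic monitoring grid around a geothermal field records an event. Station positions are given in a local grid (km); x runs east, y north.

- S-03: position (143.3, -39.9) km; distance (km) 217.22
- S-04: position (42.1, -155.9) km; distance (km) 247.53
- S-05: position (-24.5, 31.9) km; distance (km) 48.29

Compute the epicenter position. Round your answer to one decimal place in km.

Circle about each station: (x − 143.3)² + (y + 39.9)² = 217.22²; (x − 42.1)² + (y + 155.9)² = 247.53²; (x + 24.5)² + (y − 31.9)² = 48.29².
Subtracting the S-03 equation from the S-04 and S-05 equations removes the quadratic terms:
-202.4 x − 232.0 y = -10136.25
-335.6 x + 143.6 y = 24343.56
Solving the 2×2 system: x ≈ -39.2, y ≈ 77.9 km.
Check against S-03 (with the unrounded x, y): √((x − 143.3)²+(y + 39.9)²) = 217.22 ≈ 217.22 km. ✓

x ≈ -39.2 km, y ≈ 77.9 km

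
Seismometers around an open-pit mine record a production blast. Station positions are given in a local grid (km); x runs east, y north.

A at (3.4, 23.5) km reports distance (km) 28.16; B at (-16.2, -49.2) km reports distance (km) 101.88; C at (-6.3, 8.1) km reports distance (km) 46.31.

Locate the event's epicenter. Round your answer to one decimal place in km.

Circle about each station: (x − 3.4)² + (y − 23.5)² = 28.16²; (x + 16.2)² + (y + 49.2)² = 101.88²; (x + 6.3)² + (y − 8.1)² = 46.31².
Subtracting the A equation from the B and C equations removes the quadratic terms:
-39.2 x − 145.4 y = -7467.28
-19.4 x − 30.8 y = -1810.14
Solving the 2×2 system: x ≈ 20.6, y ≈ 45.8 km.
Check against A (with the unrounded x, y): √((x − 3.4)²+(y − 23.5)²) = 28.16 ≈ 28.16 km. ✓

x ≈ 20.6 km, y ≈ 45.8 km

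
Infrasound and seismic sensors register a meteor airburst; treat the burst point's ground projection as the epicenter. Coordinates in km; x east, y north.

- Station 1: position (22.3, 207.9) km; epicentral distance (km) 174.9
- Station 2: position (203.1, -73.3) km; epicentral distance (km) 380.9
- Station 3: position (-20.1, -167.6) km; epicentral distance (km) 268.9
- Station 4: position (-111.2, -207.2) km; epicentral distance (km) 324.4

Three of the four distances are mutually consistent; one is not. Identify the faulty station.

Station 3

Solve using three stations at a time. Using Station 1, Station 2, Station 4 (subtract circle equations pairwise → linear system) gives (x, y) ≈ (-127.0, 116.8).
Distances from that point to each station vs reported:
  Station 1: calculated 174.9 vs reported 174.9 → residual 0.0 km
  Station 2: calculated 380.9 vs reported 380.9 → residual 0.0 km
  Station 3: calculated 303.8 vs reported 268.9 → residual 34.9 km
  Station 4: calculated 324.4 vs reported 324.4 → residual 0.0 km
Station 1, Station 2, Station 4 are mutually consistent (residuals ≈ 0); Station 3 is off by 34.9 km.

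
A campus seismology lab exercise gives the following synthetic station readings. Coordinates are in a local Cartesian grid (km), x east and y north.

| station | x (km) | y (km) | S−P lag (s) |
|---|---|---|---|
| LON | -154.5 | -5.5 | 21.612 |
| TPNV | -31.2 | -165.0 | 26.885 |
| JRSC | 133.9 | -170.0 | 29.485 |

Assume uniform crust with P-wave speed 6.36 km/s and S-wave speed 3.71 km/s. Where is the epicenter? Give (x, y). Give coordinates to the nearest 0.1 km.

Distance from S−P lag: d = Δt · v_P v_S / (v_P − v_S) = Δt · (6.36·3.71)/(6.36−3.71) ≈ 8.9040·Δt.
So d_LON = 192.43, d_TPNV = 239.38, d_JRSC = 262.53 km.
Circle about each station: (x + 154.5)² + (y + 5.5)² = 192.43²; (x + 31.2)² + (y + 165.0)² = 239.38²; (x − 133.9)² + (y + 170.0)² = 262.53².
Subtracting pairs of circle equations eliminates x²+y² and gives linear equations (the radical axes):
246.6 x − 319.0 y = -15975.54
576.8 x − 329.0 y = -8963.99
Solving the 2×2 system: x ≈ 23.3, y ≈ 68.1 km.

x ≈ 23.3 km, y ≈ 68.1 km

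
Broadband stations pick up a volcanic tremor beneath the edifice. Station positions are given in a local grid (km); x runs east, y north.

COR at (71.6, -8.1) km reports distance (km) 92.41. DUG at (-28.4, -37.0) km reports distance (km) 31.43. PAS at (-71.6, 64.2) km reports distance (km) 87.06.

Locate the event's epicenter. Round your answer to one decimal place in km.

Circle about each station: (x − 71.6)² + (y + 8.1)² = 92.41²; (x + 28.4)² + (y + 37.0)² = 31.43²; (x + 71.6)² + (y − 64.2)² = 87.06².
Subtracting the COR equation from the DUG and PAS equations removes the quadratic terms:
-200.0 x − 57.8 y = 4535.15
-286.4 x + 144.6 y = 5016.19
Solving the 2×2 system: x ≈ -20.8, y ≈ -6.5 km.
Check against COR (with the unrounded x, y): √((x − 71.6)²+(y + 8.1)²) = 92.41 ≈ 92.41 km. ✓

(-20.8, -6.5)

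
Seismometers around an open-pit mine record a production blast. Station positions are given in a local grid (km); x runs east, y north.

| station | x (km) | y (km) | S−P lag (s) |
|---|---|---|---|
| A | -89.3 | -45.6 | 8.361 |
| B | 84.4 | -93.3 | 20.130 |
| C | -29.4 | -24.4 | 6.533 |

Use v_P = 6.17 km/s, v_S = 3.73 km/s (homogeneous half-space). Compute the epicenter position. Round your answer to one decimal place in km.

Distance from S−P lag: d = Δt · v_P v_S / (v_P − v_S) = Δt · (6.17·3.73)/(6.17−3.73) ≈ 9.4320·Δt.
So d_A = 78.86, d_B = 189.87, d_C = 61.62 km.
Circle about each station: (x + 89.3)² + (y + 45.6)² = 78.86²; (x − 84.4)² + (y + 93.3)² = 189.87²; (x + 29.4)² + (y + 24.4)² = 61.62².
Subtracting the A equation from the B and C equations removes the quadratic terms:
347.4 x − 95.4 y = -24057.32
119.8 x + 42.4 y = -6172.25
Solving the 2×2 system: x ≈ -61.5, y ≈ 28.2 km.
Check against A (with the unrounded x, y): √((x + 89.3)²+(y + 45.6)²) = 78.87 ≈ 78.86 km. ✓

x ≈ -61.5 km, y ≈ 28.2 km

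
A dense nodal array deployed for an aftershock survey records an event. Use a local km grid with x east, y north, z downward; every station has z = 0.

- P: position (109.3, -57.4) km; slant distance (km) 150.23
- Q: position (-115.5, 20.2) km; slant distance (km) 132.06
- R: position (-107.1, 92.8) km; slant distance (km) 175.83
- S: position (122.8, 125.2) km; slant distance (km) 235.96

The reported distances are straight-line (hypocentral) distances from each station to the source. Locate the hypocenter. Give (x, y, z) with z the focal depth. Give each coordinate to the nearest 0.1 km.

Each station gives a sphere (x−x_i)² + (y−y_i)² + z² = d_i² (stations at z=0).
Subtracting the P sphere from Q and R: z² cancels, leaving linear equations in x and y:
-449.6 x + 155.2 y = 3636.25
-432.8 x + 300.4 y = -3506.14
Solving: x ≈ -24.105, y ≈ -46.401 km (keep extra digits for the depth step; rounded: -24.1, -46.4).
Then from the P sphere: z² = 150.23² − (x − 109.3)² − (y + 57.4)² with x = -24.105, y = -46.401, so z ≈ 68.200 ≈ 68.2 km.

x ≈ -24.1 km, y ≈ -46.4 km, depth ≈ 68.2 km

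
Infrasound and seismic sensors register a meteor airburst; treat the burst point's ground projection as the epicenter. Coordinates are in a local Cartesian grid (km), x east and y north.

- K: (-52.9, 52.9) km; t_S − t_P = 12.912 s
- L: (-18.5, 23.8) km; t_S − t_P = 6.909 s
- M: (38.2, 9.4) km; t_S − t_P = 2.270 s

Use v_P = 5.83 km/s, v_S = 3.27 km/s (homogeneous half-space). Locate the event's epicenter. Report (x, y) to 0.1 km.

Distance from S−P lag: d = Δt · v_P v_S / (v_P − v_S) = Δt · (5.83·3.27)/(5.83−3.27) ≈ 7.4469·Δt.
So d_K = 96.15, d_L = 51.45, d_M = 16.90 km.
Circle about each station: (x + 52.9)² + (y − 52.9)² = 96.15²; (x + 18.5)² + (y − 23.8)² = 51.45²; (x − 38.2)² + (y − 9.4)² = 16.90².
Subtracting the K equation from the L and M equations removes the quadratic terms:
68.8 x − 58.2 y = 1909.59
182.2 x − 87.0 y = 4909.99
Solving the 2×2 system: x ≈ 25.9, y ≈ -2.2 km.
Check against K (with the unrounded x, y): √((x + 52.9)²+(y − 52.9)²) = 96.15 ≈ 96.15 km. ✓

x ≈ 25.9 km, y ≈ -2.2 km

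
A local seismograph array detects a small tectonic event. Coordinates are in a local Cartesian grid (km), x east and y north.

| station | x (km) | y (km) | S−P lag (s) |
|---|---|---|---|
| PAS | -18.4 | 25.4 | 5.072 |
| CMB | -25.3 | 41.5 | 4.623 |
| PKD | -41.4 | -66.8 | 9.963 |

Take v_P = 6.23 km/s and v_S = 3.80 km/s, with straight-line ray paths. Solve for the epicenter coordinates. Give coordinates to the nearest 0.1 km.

Distance from S−P lag: d = Δt · v_P v_S / (v_P − v_S) = Δt · (6.23·3.80)/(6.23−3.80) ≈ 9.7424·Δt.
So d_PAS = 49.41, d_CMB = 45.04, d_PKD = 97.06 km.
Circle about each station: (x + 18.4)² + (y − 25.4)² = 49.41²; (x + 25.3)² + (y − 41.5)² = 45.04²; (x + 41.4)² + (y + 66.8)² = 97.06².
Subtracting pairs of circle equations eliminates x²+y² and gives linear equations (the radical axes):
-13.8 x + 32.2 y = 1791.37
-46.0 x − 184.4 y = -1786.82
Solving the 2×2 system: x ≈ -67.8, y ≈ 26.6 km.

x ≈ -67.8 km, y ≈ 26.6 km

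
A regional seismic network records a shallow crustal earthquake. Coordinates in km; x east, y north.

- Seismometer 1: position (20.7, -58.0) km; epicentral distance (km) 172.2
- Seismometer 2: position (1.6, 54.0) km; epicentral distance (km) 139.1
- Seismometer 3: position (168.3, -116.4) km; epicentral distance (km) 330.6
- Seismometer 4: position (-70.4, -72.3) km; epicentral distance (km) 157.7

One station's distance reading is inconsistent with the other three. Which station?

Seismometer 4

Solve using three stations at a time. Using Seismometer 1, Seismometer 2, Seismometer 3 (subtract circle equations pairwise → linear system) gives (x, y) ≈ (-133.1, 19.4).
Distances from that point to each station vs reported:
  Seismometer 1: calculated 172.2 vs reported 172.2 → residual 0.0 km
  Seismometer 2: calculated 139.1 vs reported 139.1 → residual 0.0 km
  Seismometer 3: calculated 330.6 vs reported 330.6 → residual 0.0 km
  Seismometer 4: calculated 111.1 vs reported 157.7 → residual 46.6 km
Seismometer 1, Seismometer 2, Seismometer 3 are mutually consistent (residuals ≈ 0); Seismometer 4 is off by 46.6 km.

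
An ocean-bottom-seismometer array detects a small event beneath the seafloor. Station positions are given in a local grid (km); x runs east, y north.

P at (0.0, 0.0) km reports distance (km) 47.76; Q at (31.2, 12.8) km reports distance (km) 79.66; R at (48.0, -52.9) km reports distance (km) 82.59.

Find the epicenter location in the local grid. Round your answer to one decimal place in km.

Circle about each station: x² + y² = 47.76²; (x − 31.2)² + (y − 12.8)² = 79.66²; (x − 48.0)² + (y + 52.9)² = 82.59².
Subtracting pairs of circle equations eliminates x²+y² and gives linear equations (the radical axes):
62.4 x + 25.6 y = -2927.42
96.0 x − 105.8 y = 562.32
Solving the 2×2 system: x ≈ -32.6, y ≈ -34.9 km.

(-32.6, -34.9)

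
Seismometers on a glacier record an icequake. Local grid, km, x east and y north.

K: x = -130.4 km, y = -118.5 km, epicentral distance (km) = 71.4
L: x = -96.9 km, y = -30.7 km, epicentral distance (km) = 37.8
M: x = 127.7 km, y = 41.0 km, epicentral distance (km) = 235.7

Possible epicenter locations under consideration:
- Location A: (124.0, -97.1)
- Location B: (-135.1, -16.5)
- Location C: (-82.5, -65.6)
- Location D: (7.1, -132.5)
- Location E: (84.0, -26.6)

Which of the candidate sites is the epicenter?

For each candidate, compare |candidate − station| to the reported distance:
Location A: residuals K 183.9, L 192.9, M 97.6 → max 192.9 km
Location B: residuals K 30.7, L 3.0, M 33.3 → max 33.3 km
Location C: residuals K 0.0, L 0.0, M 0.0 → max 0.0 km
Location D: residuals K 66.8, L 107.7, M 24.4 → max 107.7 km
Location E: residuals K 161.9, L 143.1, M 155.2 → max 161.9 km
Only Location C has all residuals ≈ 0.

Location C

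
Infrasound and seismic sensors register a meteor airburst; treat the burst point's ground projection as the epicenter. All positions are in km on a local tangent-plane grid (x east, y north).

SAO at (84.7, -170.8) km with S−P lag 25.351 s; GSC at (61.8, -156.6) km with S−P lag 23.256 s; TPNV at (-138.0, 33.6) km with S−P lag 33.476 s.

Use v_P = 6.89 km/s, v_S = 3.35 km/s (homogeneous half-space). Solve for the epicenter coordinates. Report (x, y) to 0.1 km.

76.7 km east, -5.7 km north

Distance from S−P lag: d = Δt · v_P v_S / (v_P − v_S) = Δt · (6.89·3.35)/(6.89−3.35) ≈ 6.5202·Δt.
So d_SAO = 165.29, d_GSC = 151.63, d_TPNV = 218.27 km.
Circle about each station: (x − 84.7)² + (y + 170.8)² = 165.29²; (x − 61.8)² + (y + 156.6)² = 151.63²; (x + 138.0)² + (y − 33.6)² = 218.27².
Subtracting pairs of circle equations eliminates x²+y² and gives linear equations (the radical axes):
-45.8 x + 28.4 y = -3674.80
-445.4 x + 408.8 y = -36494.78
Solving the 2×2 system: x ≈ 76.7, y ≈ -5.7 km.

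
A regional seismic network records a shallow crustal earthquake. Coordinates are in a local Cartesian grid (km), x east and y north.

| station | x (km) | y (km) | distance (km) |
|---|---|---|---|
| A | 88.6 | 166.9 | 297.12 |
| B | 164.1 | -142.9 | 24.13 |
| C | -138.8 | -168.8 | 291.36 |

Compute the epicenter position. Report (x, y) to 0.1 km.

149.1 km east, -124.0 km north

Circle about each station: (x − 88.6)² + (y − 166.9)² = 297.12²; (x − 164.1)² + (y + 142.9)² = 24.13²; (x + 138.8)² + (y + 168.8)² = 291.36².
Subtracting the A equation from the B and C equations removes the quadratic terms:
151.0 x − 619.6 y = 99341.69
-454.8 x − 671.4 y = 15442.95
Solving the 2×2 system: x ≈ 149.1, y ≈ -124.0 km.
Check against A (with the unrounded x, y): √((x − 88.6)²+(y − 166.9)²) = 297.12 ≈ 297.12 km. ✓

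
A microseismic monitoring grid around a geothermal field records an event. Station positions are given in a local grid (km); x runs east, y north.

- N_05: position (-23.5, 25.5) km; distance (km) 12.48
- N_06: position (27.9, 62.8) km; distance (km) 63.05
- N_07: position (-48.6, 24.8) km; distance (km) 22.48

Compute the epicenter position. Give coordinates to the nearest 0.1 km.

Circle about each station: (x + 23.5)² + (y − 25.5)² = 12.48²; (x − 27.9)² + (y − 62.8)² = 63.05²; (x + 48.6)² + (y − 24.8)² = 22.48².
Subtracting pairs of circle equations eliminates x²+y² and gives linear equations (the radical axes):
102.8 x + 74.6 y = -299.80
-50.2 x − 1.4 y = 1424.90
Solving the 2×2 system: x ≈ -29.4, y ≈ 36.5 km.
Check against N_05 (with the unrounded x, y): √((x + 23.5)²+(y − 25.5)²) = 12.48 ≈ 12.48 km. ✓

(-29.4, 36.5)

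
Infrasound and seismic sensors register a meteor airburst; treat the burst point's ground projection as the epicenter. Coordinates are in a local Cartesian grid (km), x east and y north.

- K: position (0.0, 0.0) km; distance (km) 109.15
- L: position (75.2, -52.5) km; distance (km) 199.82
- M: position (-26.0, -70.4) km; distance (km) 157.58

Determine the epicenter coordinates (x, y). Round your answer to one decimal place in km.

x ≈ -74.9 km, y ≈ 79.4 km

Circle about each station: x² + y² = 109.15²; (x − 75.2)² + (y + 52.5)² = 199.82²; (x + 26.0)² + (y + 70.4)² = 157.58².
Subtracting the K equation from the L and M equations removes the quadratic terms:
150.4 x − 105.0 y = -19603.02
-52.0 x − 140.8 y = -7285.57
Solving the 2×2 system: x ≈ -74.9, y ≈ 79.4 km.
Check against K (with the unrounded x, y): √(x²+y²) = 109.16 ≈ 109.15 km. ✓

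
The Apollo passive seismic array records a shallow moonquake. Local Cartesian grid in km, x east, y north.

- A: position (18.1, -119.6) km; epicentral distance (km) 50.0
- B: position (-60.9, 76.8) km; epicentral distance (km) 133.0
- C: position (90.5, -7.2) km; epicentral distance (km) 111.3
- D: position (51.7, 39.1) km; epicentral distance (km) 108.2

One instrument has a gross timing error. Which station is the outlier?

Solve using three stations at a time. Using B, C, D (subtract circle equations pairwise → linear system) gives (x, y) ≈ (-13.3, -47.5).
Distances from that point to each station vs reported:
  A: calculated 78.7 vs reported 50.0 → residual 28.7 km
  B: calculated 133.0 vs reported 133.0 → residual 0.0 km
  C: calculated 111.4 vs reported 111.3 → residual 0.1 km
  D: calculated 108.3 vs reported 108.2 → residual 0.1 km
B, C, D are mutually consistent (residuals ≈ 0); A is off by 28.7 km.

A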